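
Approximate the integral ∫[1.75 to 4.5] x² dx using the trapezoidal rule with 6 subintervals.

f(x) = x²
a = 1.75, b = 4.5, n = 6
h = (b - a)/n = 0.458333

Trapezoidal rule: (h/2)[f(x₀) + 2f(x₁) + 2f(x₂) + ... + f(xₙ)]

x_0 = 1.7500, f(x_0) = 3.062500, coefficient = 1
x_1 = 2.2083, f(x_1) = 4.876736, coefficient = 2
x_2 = 2.6667, f(x_2) = 7.111111, coefficient = 2
x_3 = 3.1250, f(x_3) = 9.765625, coefficient = 2
x_4 = 3.5833, f(x_4) = 12.840278, coefficient = 2
x_5 = 4.0417, f(x_5) = 16.335069, coefficient = 2
x_6 = 4.5000, f(x_6) = 20.250000, coefficient = 1

I ≈ (0.458333/2) × 125.170139 = 28.684823
Exact value: 28.588542
Error: 0.096282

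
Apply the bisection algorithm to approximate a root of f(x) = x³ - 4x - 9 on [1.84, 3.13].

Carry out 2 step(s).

f(x) = x³ - 4x - 9
Initial interval: [1.84, 3.13]

Iteration 1:
  c_1 = (1.840000 + 3.130000)/2 = 2.485000
  f(c_1) = f(2.485000) = -3.594566
  f(a) × f(c) ≥ 0, new interval: [2.485000, 3.130000]
Iteration 2:
  c_2 = (2.485000 + 3.130000)/2 = 2.807500
  f(c_2) = f(2.807500) = 1.898873
  f(a) × f(c) < 0, new interval: [2.485000, 2.807500]

After 2 iteration(s), the approximation is c_2 = 2.807500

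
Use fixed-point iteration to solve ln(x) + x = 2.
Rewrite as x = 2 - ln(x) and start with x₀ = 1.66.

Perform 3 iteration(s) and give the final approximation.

Equation: ln(x) + x = 2
Fixed-point form: x = 2 - ln(x)
x₀ = 1.66

x_1 = g(1.660000) = 1.493182
x_2 = g(1.493182) = 1.599090
x_3 = g(1.599090) = 1.530565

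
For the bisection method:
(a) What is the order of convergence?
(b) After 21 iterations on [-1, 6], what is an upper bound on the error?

(a) Bisection has linear (order 1) convergence; the error is halved each step.

(b) Error bound = (b-a)/2^n = (6 - (-1))/2^{21}
    = 7/2^{21}

(a) 1 (linear); (b) error ≤ 3.34e-06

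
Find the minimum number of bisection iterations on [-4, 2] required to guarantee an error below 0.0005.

We need (b-a)/2^n ≤ 0.0005
(2 - (-4))/2^n ≤ 0.0005
6/2^n ≤ 0.0005
2^n ≥ 12000
n ≥ log₂(12000) = 13.55
n ≥ 14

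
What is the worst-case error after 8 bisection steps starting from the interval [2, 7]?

Bisection error bound: |error| ≤ (b-a)/2^n
|error| ≤ (7 - 2)/2^8 = 5/2^8
|error| ≤ 0.0195312500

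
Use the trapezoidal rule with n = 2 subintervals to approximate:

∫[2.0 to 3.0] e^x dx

f(x) = e^x
a = 2.0, b = 3.0, n = 2
h = (b - a)/n = 0.500000

Trapezoidal rule: (h/2)[f(x₀) + 2f(x₁) + 2f(x₂) + ... + f(xₙ)]

x_0 = 2.0000, f(x_0) = 7.389056, coefficient = 1
x_1 = 2.5000, f(x_1) = 12.182494, coefficient = 2
x_2 = 3.0000, f(x_2) = 20.085537, coefficient = 1

I ≈ (0.500000/2) × 51.839581 = 12.959895
Exact value: 12.696481
Error: 0.263414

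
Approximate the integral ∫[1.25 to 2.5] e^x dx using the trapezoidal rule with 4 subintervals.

f(x) = e^x
a = 1.25, b = 2.5, n = 4
h = (b - a)/n = 0.312500

Trapezoidal rule: (h/2)[f(x₀) + 2f(x₁) + 2f(x₂) + ... + f(xₙ)]

x_0 = 1.2500, f(x_0) = 3.490343, coefficient = 1
x_1 = 1.5625, f(x_1) = 4.770733, coefficient = 2
x_2 = 1.8750, f(x_2) = 6.520819, coefficient = 2
x_3 = 2.1875, f(x_3) = 8.912903, coefficient = 2
x_4 = 2.5000, f(x_4) = 12.182494, coefficient = 1

I ≈ (0.312500/2) × 56.081747 = 8.762773
Exact value: 8.692151
Error: 0.070622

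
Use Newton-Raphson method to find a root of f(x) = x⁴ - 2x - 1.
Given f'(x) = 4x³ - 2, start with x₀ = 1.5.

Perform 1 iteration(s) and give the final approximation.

f(x) = x⁴ - 2x - 1
f'(x) = 4x³ - 2
x₀ = 1.5

Newton-Raphson formula: x_{n+1} = x_n - f(x_n)/f'(x_n)

Iteration 1:
  f(1.500000) = 1.062500
  f'(1.500000) = 11.500000
  x_1 = 1.500000 - 1.062500/11.500000 = 1.407609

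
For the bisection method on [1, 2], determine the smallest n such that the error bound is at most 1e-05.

We need (b-a)/2^n ≤ 1e-05
(2 - 1)/2^n ≤ 1e-05
1/2^n ≤ 1e-05
2^n ≥ 100000
n ≥ log₂(100000) = 16.61
n ≥ 17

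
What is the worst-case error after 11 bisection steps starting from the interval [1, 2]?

Bisection error bound: |error| ≤ (b-a)/2^n
|error| ≤ (2 - 1)/2^11 = 1/2^11
|error| ≤ 0.0004882812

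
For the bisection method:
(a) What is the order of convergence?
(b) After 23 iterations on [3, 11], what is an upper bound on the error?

(a) Bisection has linear (order 1) convergence; the error is halved each step.

(b) Error bound = (b-a)/2^n = (11 - 3)/2^{23}
    = 8/2^{23}

(a) 1 (linear); (b) error ≤ 9.54e-07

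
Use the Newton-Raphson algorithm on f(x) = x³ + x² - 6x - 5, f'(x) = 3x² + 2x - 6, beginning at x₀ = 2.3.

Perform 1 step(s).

f(x) = x³ + x² - 6x - 5
f'(x) = 3x² + 2x - 6
x₀ = 2.3

Newton-Raphson formula: x_{n+1} = x_n - f(x_n)/f'(x_n)

Iteration 1:
  f(2.300000) = -1.343000
  f'(2.300000) = 14.470000
  x_1 = 2.300000 - (-1.343000)/14.470000 = 2.392813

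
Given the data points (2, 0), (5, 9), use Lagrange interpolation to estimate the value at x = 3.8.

Lagrange interpolation formula:
P(x) = Σ yᵢ × Lᵢ(x)
where Lᵢ(x) = Π_{j≠i} (x - xⱼ)/(xᵢ - xⱼ)

L_0(3.8) = (3.8 - 5)/(2 - 5) = 0.400000
L_1(3.8) = (3.8 - 2)/(5 - 2) = 0.600000

P(3.8) = 0×L_0(3.8) + 9×L_1(3.8)
P(3.8) = 5.400000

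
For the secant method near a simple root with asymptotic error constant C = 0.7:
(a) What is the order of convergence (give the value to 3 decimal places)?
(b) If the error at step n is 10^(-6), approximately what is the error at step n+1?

(a) Secant method has superlinear convergence with order φ = (1+√5)/2 ≈ 1.618.
    This means |e_{n+1}| ≈ C|e_n|^1.618.

(b) With |e_n| = 10^(-6) and C = 0.7:
    |e_{n+1}| ≈ 0.7 × (10^(-6))^1.618 = 0.7 × 10^(-9.71)

(a) ≈ 1.618 (golden ratio); (b) |e_{n+1}| ≈ 1.371e-10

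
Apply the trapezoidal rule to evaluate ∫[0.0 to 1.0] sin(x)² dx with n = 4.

f(x) = sin(x)²
a = 0.0, b = 1.0, n = 4
h = (b - a)/n = 0.250000

Trapezoidal rule: (h/2)[f(x₀) + 2f(x₁) + 2f(x₂) + ... + f(xₙ)]

x_0 = 0.0000, f(x_0) = 0.000000, coefficient = 1
x_1 = 0.2500, f(x_1) = 0.061209, coefficient = 2
x_2 = 0.5000, f(x_2) = 0.229849, coefficient = 2
x_3 = 0.7500, f(x_3) = 0.464631, coefficient = 2
x_4 = 1.0000, f(x_4) = 0.708073, coefficient = 1

I ≈ (0.250000/2) × 2.219451 = 0.277431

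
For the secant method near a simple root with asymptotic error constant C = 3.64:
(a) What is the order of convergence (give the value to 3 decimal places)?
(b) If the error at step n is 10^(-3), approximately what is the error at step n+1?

(a) Secant method has superlinear convergence with order φ = (1+√5)/2 ≈ 1.618.
    This means |e_{n+1}| ≈ C|e_n|^1.618.

(b) With |e_n| = 10^(-3) and C = 3.64:
    |e_{n+1}| ≈ 3.64 × (10^(-3))^1.618 = 3.64 × 10^(-4.85)

(a) ≈ 1.618 (golden ratio); (b) |e_{n+1}| ≈ 5.093e-05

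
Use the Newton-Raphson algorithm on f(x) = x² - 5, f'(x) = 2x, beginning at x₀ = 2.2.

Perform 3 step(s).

f(x) = x² - 5
f'(x) = 2x
x₀ = 2.2

Newton-Raphson formula: x_{n+1} = x_n - f(x_n)/f'(x_n)

Iteration 1:
  f(2.200000) = -0.160000
  f'(2.200000) = 4.400000
  x_1 = 2.200000 - (-0.160000)/4.400000 = 2.236364
Iteration 2:
  f(2.236364) = 0.001322
  f'(2.236364) = 4.472727
  x_2 = 2.236364 - 0.001322/4.472727 = 2.236068
Iteration 3:
  f(2.236068) = 0.000000
  f'(2.236068) = 4.472136
  x_3 = 2.236068 - 0.000000/4.472136 = 2.236068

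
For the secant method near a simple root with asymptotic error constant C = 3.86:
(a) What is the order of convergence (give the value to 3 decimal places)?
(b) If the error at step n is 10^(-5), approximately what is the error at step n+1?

(a) Secant method has superlinear convergence with order φ = (1+√5)/2 ≈ 1.618.
    This means |e_{n+1}| ≈ C|e_n|^1.618.

(b) With |e_n| = 10^(-5) and C = 3.86:
    |e_{n+1}| ≈ 3.86 × (10^(-5))^1.618 = 3.86 × 10^(-8.09)

(a) ≈ 1.618 (golden ratio); (b) |e_{n+1}| ≈ 3.136e-08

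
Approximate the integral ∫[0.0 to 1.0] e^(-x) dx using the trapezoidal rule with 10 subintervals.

f(x) = e^(-x)
a = 0.0, b = 1.0, n = 10
h = (b - a)/n = 0.100000

Trapezoidal rule: (h/2)[f(x₀) + 2f(x₁) + 2f(x₂) + ... + f(xₙ)]

x_0 = 0.0000, f(x_0) = 1.000000, coefficient = 1
x_1 = 0.1000, f(x_1) = 0.904837, coefficient = 2
x_2 = 0.2000, f(x_2) = 0.818731, coefficient = 2
x_3 = 0.3000, f(x_3) = 0.740818, coefficient = 2
x_4 = 0.4000, f(x_4) = 0.670320, coefficient = 2
x_5 = 0.5000, f(x_5) = 0.606531, coefficient = 2
x_6 = 0.6000, f(x_6) = 0.548812, coefficient = 2
x_7 = 0.7000, f(x_7) = 0.496585, coefficient = 2
x_8 = 0.8000, f(x_8) = 0.449329, coefficient = 2
x_9 = 0.9000, f(x_9) = 0.406570, coefficient = 2
x_10 = 1.0000, f(x_10) = 0.367879, coefficient = 1

I ≈ (0.100000/2) × 12.652945 = 0.632647
Exact value: 0.632121
Error: 0.000527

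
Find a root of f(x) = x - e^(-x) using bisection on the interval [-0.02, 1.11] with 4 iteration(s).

f(x) = x - e^(-x)
Initial interval: [-0.02, 1.11]

Iteration 1:
  c_1 = (-0.020000 + 1.110000)/2 = 0.545000
  f(c_1) = f(0.545000) = -0.034842
  f(a) × f(c) ≥ 0, new interval: [0.545000, 1.110000]
Iteration 2:
  c_2 = (0.545000 + 1.110000)/2 = 0.827500
  f(c_2) = f(0.827500) = 0.390359
  f(a) × f(c) < 0, new interval: [0.545000, 0.827500]
Iteration 3:
  c_3 = (0.545000 + 0.827500)/2 = 0.686250
  f(c_3) = f(0.686250) = 0.182789
  f(a) × f(c) < 0, new interval: [0.545000, 0.686250]
Iteration 4:
  c_4 = (0.545000 + 0.686250)/2 = 0.615625
  f(c_4) = f(0.615625) = 0.075322
  f(a) × f(c) < 0, new interval: [0.545000, 0.615625]

After 4 iteration(s), the approximation is c_4 = 0.615625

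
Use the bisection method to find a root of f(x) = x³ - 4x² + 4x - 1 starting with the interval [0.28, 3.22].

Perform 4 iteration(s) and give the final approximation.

f(x) = x³ - 4x² + 4x - 1
Initial interval: [0.28, 3.22]

Iteration 1:
  c_1 = (0.280000 + 3.220000)/2 = 1.750000
  f(c_1) = f(1.750000) = -0.890625
  f(a) × f(c) ≥ 0, new interval: [1.750000, 3.220000]
Iteration 2:
  c_2 = (1.750000 + 3.220000)/2 = 2.485000
  f(c_2) = f(2.485000) = -0.415466
  f(a) × f(c) ≥ 0, new interval: [2.485000, 3.220000]
Iteration 3:
  c_3 = (2.485000 + 3.220000)/2 = 2.852500
  f(c_3) = f(2.852500) = 1.073072
  f(a) × f(c) < 0, new interval: [2.485000, 2.852500]
Iteration 4:
  c_4 = (2.485000 + 2.852500)/2 = 2.668750
  f(c_4) = f(2.668750) = 0.193536
  f(a) × f(c) < 0, new interval: [2.485000, 2.668750]

After 4 iteration(s), the approximation is c_4 = 2.668750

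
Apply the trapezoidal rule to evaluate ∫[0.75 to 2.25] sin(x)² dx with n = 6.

f(x) = sin(x)²
a = 0.75, b = 2.25, n = 6
h = (b - a)/n = 0.250000

Trapezoidal rule: (h/2)[f(x₀) + 2f(x₁) + 2f(x₂) + ... + f(xₙ)]

x_0 = 0.7500, f(x_0) = 0.464631, coefficient = 1
x_1 = 1.0000, f(x_1) = 0.708073, coefficient = 2
x_2 = 1.2500, f(x_2) = 0.900572, coefficient = 2
x_3 = 1.5000, f(x_3) = 0.994996, coefficient = 2
x_4 = 1.7500, f(x_4) = 0.968228, coefficient = 2
x_5 = 2.0000, f(x_5) = 0.826822, coefficient = 2
x_6 = 2.2500, f(x_6) = 0.605398, coefficient = 1

I ≈ (0.250000/2) × 9.867413 = 1.233427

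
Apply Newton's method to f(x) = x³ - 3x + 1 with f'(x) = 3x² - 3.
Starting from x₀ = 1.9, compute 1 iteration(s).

f(x) = x³ - 3x + 1
f'(x) = 3x² - 3
x₀ = 1.9

Newton-Raphson formula: x_{n+1} = x_n - f(x_n)/f'(x_n)

Iteration 1:
  f(1.900000) = 2.159000
  f'(1.900000) = 7.830000
  x_1 = 1.900000 - 2.159000/7.830000 = 1.624266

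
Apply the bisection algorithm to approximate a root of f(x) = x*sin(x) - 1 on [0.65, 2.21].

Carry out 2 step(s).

f(x) = x*sin(x) - 1
Initial interval: [0.65, 2.21]

Iteration 1:
  c_1 = (0.650000 + 2.210000)/2 = 1.430000
  f(c_1) = f(1.430000) = 0.415850
  f(a) × f(c) < 0, new interval: [0.650000, 1.430000]
Iteration 2:
  c_2 = (0.650000 + 1.430000)/2 = 1.040000
  f(c_2) = f(1.040000) = -0.103100
  f(a) × f(c) ≥ 0, new interval: [1.040000, 1.430000]

After 2 iteration(s), the approximation is c_2 = 1.040000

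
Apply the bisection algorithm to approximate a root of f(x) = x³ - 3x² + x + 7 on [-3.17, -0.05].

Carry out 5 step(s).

f(x) = x³ - 3x² + x + 7
Initial interval: [-3.17, -0.05]

Iteration 1:
  c_1 = (-3.170000 + (-0.050000))/2 = -1.610000
  f(c_1) = f(-1.610000) = -6.559581
  f(a) × f(c) ≥ 0, new interval: [-1.610000, -0.050000]
Iteration 2:
  c_2 = (-1.610000 + (-0.050000))/2 = -0.830000
  f(c_2) = f(-0.830000) = 3.531513
  f(a) × f(c) < 0, new interval: [-1.610000, -0.830000]
Iteration 3:
  c_3 = (-1.610000 + (-0.830000))/2 = -1.220000
  f(c_3) = f(-1.220000) = -0.501048
  f(a) × f(c) ≥ 0, new interval: [-1.220000, -0.830000]
Iteration 4:
  c_4 = (-1.220000 + (-0.830000))/2 = -1.025000
  f(c_4) = f(-1.025000) = 1.746234
  f(a) × f(c) < 0, new interval: [-1.220000, -1.025000]
Iteration 5:
  c_5 = (-1.220000 + (-1.025000))/2 = -1.122500
  f(c_5) = f(-1.122500) = 0.683124
  f(a) × f(c) < 0, new interval: [-1.220000, -1.122500]

After 5 iteration(s), the approximation is c_5 = -1.122500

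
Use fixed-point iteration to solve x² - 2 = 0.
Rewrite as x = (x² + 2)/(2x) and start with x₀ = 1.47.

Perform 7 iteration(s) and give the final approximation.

Equation: x² - 2 = 0
Fixed-point form: x = (x² + 2)/(2x)
x₀ = 1.47

x_1 = g(1.470000) = 1.415272
x_2 = g(1.415272) = 1.414214
x_3 = g(1.414214) = 1.414214
x_4 = g(1.414214) = 1.414214
x_5 = g(1.414214) = 1.414214
x_6 = g(1.414214) = 1.414214
x_7 = g(1.414214) = 1.414214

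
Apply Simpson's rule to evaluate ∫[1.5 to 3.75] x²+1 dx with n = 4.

f(x) = x²+1
a = 1.5, b = 3.75, n = 4
h = (b - a)/n = 0.562500

Simpson's rule: (h/3)[f(x₀) + 4f(x₁) + 2f(x₂) + ... + f(xₙ)]

x_0 = 1.5000, f(x_0) = 3.250000, coefficient = 1
x_1 = 2.0625, f(x_1) = 5.253906, coefficient = 4
x_2 = 2.6250, f(x_2) = 7.890625, coefficient = 2
x_3 = 3.1875, f(x_3) = 11.160156, coefficient = 4
x_4 = 3.7500, f(x_4) = 15.062500, coefficient = 1

I ≈ (0.562500/3) × 99.750000 = 18.703125
Exact value: 18.703125
Error: 0.000000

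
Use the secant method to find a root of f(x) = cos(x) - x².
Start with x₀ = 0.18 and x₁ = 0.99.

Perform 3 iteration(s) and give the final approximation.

f(x) = cos(x) - x²
x₀ = 0.18, x₁ = 0.99

Secant formula: x_{n+1} = x_n - f(x_n)(x_n - x_{n-1})/(f(x_n) - f(x_{n-1}))

Iteration 1:
  f(0.180000) = 0.951444
  f(0.990000) = -0.431410
  x_2 = 0.990000 - (-0.431410)×(0.990000 - 0.180000)/(-0.431410 - 0.951444)
       = 0.737304
Iteration 2:
  f(0.990000) = -0.431410
  f(0.737304) = 0.196667
  x_3 = 0.737304 - 0.196667×(0.737304 - 0.990000)/(0.196667 - (-0.431410))
       = 0.816429
Iteration 3:
  f(0.737304) = 0.196667
  f(0.816429) = 0.018270
  x_4 = 0.816429 - 0.018270×(0.816429 - 0.737304)/(0.018270 - 0.196667)
       = 0.824533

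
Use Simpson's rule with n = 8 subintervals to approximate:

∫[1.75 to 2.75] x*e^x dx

f(x) = x*e^x
a = 1.75, b = 2.75, n = 8
h = (b - a)/n = 0.125000

Simpson's rule: (h/3)[f(x₀) + 4f(x₁) + 2f(x₂) + ... + f(xₙ)]

x_0 = 1.7500, f(x_0) = 10.070555, coefficient = 1
x_1 = 1.8750, f(x_1) = 12.226536, coefficient = 4
x_2 = 2.0000, f(x_2) = 14.778112, coefficient = 2
x_3 = 2.1250, f(x_3) = 17.792407, coefficient = 4
x_4 = 2.2500, f(x_4) = 21.347406, coefficient = 2
x_5 = 2.3750, f(x_5) = 25.533656, coefficient = 4
x_6 = 2.5000, f(x_6) = 30.456235, coefficient = 2
x_7 = 2.6250, f(x_7) = 36.237007, coefficient = 4
x_8 = 2.7500, f(x_8) = 43.017238, coefficient = 1

I ≈ (0.125000/3) × 553.409724 = 23.058739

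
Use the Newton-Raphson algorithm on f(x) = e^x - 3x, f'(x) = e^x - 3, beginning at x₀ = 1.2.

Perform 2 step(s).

f(x) = e^x - 3x
f'(x) = e^x - 3
x₀ = 1.2

Newton-Raphson formula: x_{n+1} = x_n - f(x_n)/f'(x_n)

Iteration 1:
  f(1.200000) = -0.279883
  f'(1.200000) = 0.320117
  x_1 = 1.200000 - (-0.279883)/0.320117 = 2.074315
Iteration 2:
  f(2.074315) = 1.736148
  f'(2.074315) = 4.959094
  x_2 = 2.074315 - 1.736148/4.959094 = 1.724221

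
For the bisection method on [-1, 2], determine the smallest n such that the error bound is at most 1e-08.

We need (b-a)/2^n ≤ 1e-08
(2 - (-1))/2^n ≤ 1e-08
3/2^n ≤ 1e-08
2^n ≥ 300000000
n ≥ log₂(300000000) = 28.16
n ≥ 29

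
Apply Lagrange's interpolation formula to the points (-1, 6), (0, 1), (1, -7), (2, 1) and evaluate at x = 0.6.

Lagrange interpolation formula:
P(x) = Σ yᵢ × Lᵢ(x)
where Lᵢ(x) = Π_{j≠i} (x - xⱼ)/(xᵢ - xⱼ)

L_0(0.6) = (0.6 - 0)/(-1 - 0) × (0.6 - 1)/(-1 - 1) × (0.6 - 2)/(-1 - 2) = -0.056000
L_1(0.6) = (0.6 - (-1))/(0 - (-1)) × (0.6 - 1)/(0 - 1) × (0.6 - 2)/(0 - 2) = 0.448000
L_2(0.6) = (0.6 - (-1))/(1 - (-1)) × (0.6 - 0)/(1 - 0) × (0.6 - 2)/(1 - 2) = 0.672000
L_3(0.6) = (0.6 - (-1))/(2 - (-1)) × (0.6 - 0)/(2 - 0) × (0.6 - 1)/(2 - 1) = -0.064000

P(0.6) = 6×L_0(0.6) + 1×L_1(0.6) + (-7)×L_2(0.6) + 1×L_3(0.6)
P(0.6) = -4.656000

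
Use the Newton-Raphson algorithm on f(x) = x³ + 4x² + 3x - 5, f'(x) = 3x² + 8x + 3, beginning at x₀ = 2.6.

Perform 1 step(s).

f(x) = x³ + 4x² + 3x - 5
f'(x) = 3x² + 8x + 3
x₀ = 2.6

Newton-Raphson formula: x_{n+1} = x_n - f(x_n)/f'(x_n)

Iteration 1:
  f(2.600000) = 47.416000
  f'(2.600000) = 44.080000
  x_1 = 2.600000 - 47.416000/44.080000 = 1.524319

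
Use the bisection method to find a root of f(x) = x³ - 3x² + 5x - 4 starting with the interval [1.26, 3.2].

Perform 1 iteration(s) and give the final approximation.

f(x) = x³ - 3x² + 5x - 4
Initial interval: [1.26, 3.2]

Iteration 1:
  c_1 = (1.260000 + 3.200000)/2 = 2.230000
  f(c_1) = f(2.230000) = 3.320867
  f(a) × f(c) < 0, new interval: [1.260000, 2.230000]

After 1 iteration(s), the approximation is c_1 = 2.230000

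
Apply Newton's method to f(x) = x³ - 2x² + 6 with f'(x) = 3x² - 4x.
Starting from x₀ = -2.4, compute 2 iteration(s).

f(x) = x³ - 2x² + 6
f'(x) = 3x² - 4x
x₀ = -2.4

Newton-Raphson formula: x_{n+1} = x_n - f(x_n)/f'(x_n)

Iteration 1:
  f(-2.400000) = -19.344000
  f'(-2.400000) = 26.880000
  x_1 = -2.400000 - (-19.344000)/26.880000 = -1.680357
Iteration 2:
  f(-1.680357) = -4.391857
  f'(-1.680357) = 15.192229
  x_2 = -1.680357 - (-4.391857)/15.192229 = -1.391271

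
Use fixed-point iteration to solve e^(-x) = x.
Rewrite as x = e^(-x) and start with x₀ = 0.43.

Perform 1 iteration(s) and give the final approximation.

Equation: e^(-x) = x
Fixed-point form: x = e^(-x)
x₀ = 0.43

x_1 = g(0.430000) = 0.650509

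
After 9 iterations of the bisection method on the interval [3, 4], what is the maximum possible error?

Bisection error bound: |error| ≤ (b-a)/2^n
|error| ≤ (4 - 3)/2^9 = 1/2^9
|error| ≤ 0.0019531250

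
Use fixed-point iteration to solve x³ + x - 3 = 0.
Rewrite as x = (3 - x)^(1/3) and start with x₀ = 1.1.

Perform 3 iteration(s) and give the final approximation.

Equation: x³ + x - 3 = 0
Fixed-point form: x = (3 - x)^(1/3)
x₀ = 1.1

x_1 = g(1.100000) = 1.238562
x_2 = g(1.238562) = 1.207691
x_3 = g(1.207691) = 1.214705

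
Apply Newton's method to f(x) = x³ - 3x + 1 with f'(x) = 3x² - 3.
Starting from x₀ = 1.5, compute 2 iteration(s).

f(x) = x³ - 3x + 1
f'(x) = 3x² - 3
x₀ = 1.5

Newton-Raphson formula: x_{n+1} = x_n - f(x_n)/f'(x_n)

Iteration 1:
  f(1.500000) = -0.125000
  f'(1.500000) = 3.750000
  x_1 = 1.500000 - (-0.125000)/3.750000 = 1.533333
Iteration 2:
  f(1.533333) = 0.005037
  f'(1.533333) = 4.053333
  x_2 = 1.533333 - 0.005037/4.053333 = 1.532091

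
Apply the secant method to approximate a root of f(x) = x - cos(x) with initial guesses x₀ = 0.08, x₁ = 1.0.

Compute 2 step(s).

f(x) = x - cos(x)
x₀ = 0.08, x₁ = 1.0

Secant formula: x_{n+1} = x_n - f(x_n)(x_n - x_{n-1})/(f(x_n) - f(x_{n-1}))

Iteration 1:
  f(0.080000) = -0.916802
  f(1.000000) = 0.459698
  x_2 = 1.000000 - 0.459698×(1.000000 - 0.080000)/(0.459698 - (-0.916802))
       = 0.692755
Iteration 2:
  f(1.000000) = 0.459698
  f(0.692755) = -0.076734
  x_3 = 0.692755 - (-0.076734)×(0.692755 - 1.000000)/(-0.076734 - 0.459698)
       = 0.736705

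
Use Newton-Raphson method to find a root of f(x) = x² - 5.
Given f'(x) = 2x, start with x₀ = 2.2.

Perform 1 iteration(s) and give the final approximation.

f(x) = x² - 5
f'(x) = 2x
x₀ = 2.2

Newton-Raphson formula: x_{n+1} = x_n - f(x_n)/f'(x_n)

Iteration 1:
  f(2.200000) = -0.160000
  f'(2.200000) = 4.400000
  x_1 = 2.200000 - (-0.160000)/4.400000 = 2.236364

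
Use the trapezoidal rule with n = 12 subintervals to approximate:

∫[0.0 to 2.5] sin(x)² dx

f(x) = sin(x)²
a = 0.0, b = 2.5, n = 12
h = (b - a)/n = 0.208333

Trapezoidal rule: (h/2)[f(x₀) + 2f(x₁) + 2f(x₂) + ... + f(xₙ)]

x_0 = 0.0000, f(x_0) = 0.000000, coefficient = 1
x_1 = 0.2083, f(x_1) = 0.042778, coefficient = 2
x_2 = 0.4167, f(x_2) = 0.163794, coefficient = 2
x_3 = 0.6250, f(x_3) = 0.342339, coefficient = 2
x_4 = 0.8333, f(x_4) = 0.547862, coefficient = 2
x_5 = 1.0417, f(x_5) = 0.745195, coefficient = 2
x_6 = 1.2500, f(x_6) = 0.900572, coefficient = 2
x_7 = 1.4583, f(x_7) = 0.987405, coefficient = 2
x_8 = 1.6667, f(x_8) = 0.990837, coefficient = 2
x_9 = 1.8750, f(x_9) = 0.910280, coefficient = 2
x_10 = 2.0833, f(x_10) = 0.759518, coefficient = 2
x_11 = 2.2917, f(x_11) = 0.564349, coefficient = 2
x_12 = 2.5000, f(x_12) = 0.358169, coefficient = 1

I ≈ (0.208333/2) × 14.268026 = 1.486253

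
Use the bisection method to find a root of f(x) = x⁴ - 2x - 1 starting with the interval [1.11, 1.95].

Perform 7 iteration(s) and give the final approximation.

f(x) = x⁴ - 2x - 1
Initial interval: [1.11, 1.95]

Iteration 1:
  c_1 = (1.110000 + 1.950000)/2 = 1.530000
  f(c_1) = f(1.530000) = 1.419813
  f(a) × f(c) < 0, new interval: [1.110000, 1.530000]
Iteration 2:
  c_2 = (1.110000 + 1.530000)/2 = 1.320000
  f(c_2) = f(1.320000) = -0.604042
  f(a) × f(c) ≥ 0, new interval: [1.320000, 1.530000]
Iteration 3:
  c_3 = (1.320000 + 1.530000)/2 = 1.425000
  f(c_3) = f(1.425000) = 0.273438
  f(a) × f(c) < 0, new interval: [1.320000, 1.425000]
Iteration 4:
  c_4 = (1.320000 + 1.425000)/2 = 1.372500
  f(c_4) = f(1.372500) = -0.196462
  f(a) × f(c) ≥ 0, new interval: [1.372500, 1.425000]
Iteration 5:
  c_5 = (1.372500 + 1.425000)/2 = 1.398750
  f(c_5) = f(1.398750) = 0.030398
  f(a) × f(c) < 0, new interval: [1.372500, 1.398750]
Iteration 6:
  c_6 = (1.372500 + 1.398750)/2 = 1.385625
  f(c_6) = f(1.385625) = -0.085016
  f(a) × f(c) ≥ 0, new interval: [1.385625, 1.398750]
Iteration 7:
  c_7 = (1.385625 + 1.398750)/2 = 1.392188
  f(c_7) = f(1.392188) = -0.027810
  f(a) × f(c) ≥ 0, new interval: [1.392188, 1.398750]

After 7 iteration(s), the approximation is c_7 = 1.392188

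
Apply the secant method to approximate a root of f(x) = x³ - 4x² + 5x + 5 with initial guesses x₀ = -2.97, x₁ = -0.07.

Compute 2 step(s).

f(x) = x³ - 4x² + 5x + 5
x₀ = -2.97, x₁ = -0.07

Secant formula: x_{n+1} = x_n - f(x_n)(x_n - x_{n-1})/(f(x_n) - f(x_{n-1}))

Iteration 1:
  f(-2.970000) = -71.331673
  f(-0.070000) = 4.630057
  x_2 = -0.070000 - 4.630057×(-0.070000 - (-2.970000))/(4.630057 - (-71.331673))
       = -0.246762
Iteration 2:
  f(-0.070000) = 4.630057
  f(-0.246762) = 3.507597
  x_3 = -0.246762 - 3.507597×(-0.246762 - (-0.070000))/(3.507597 - 4.630057)
       = -0.799130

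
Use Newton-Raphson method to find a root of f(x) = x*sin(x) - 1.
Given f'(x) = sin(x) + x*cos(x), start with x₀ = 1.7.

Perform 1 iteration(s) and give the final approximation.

f(x) = x*sin(x) - 1
f'(x) = sin(x) + x*cos(x)
x₀ = 1.7

Newton-Raphson formula: x_{n+1} = x_n - f(x_n)/f'(x_n)

Iteration 1:
  f(1.700000) = 0.685830
  f'(1.700000) = 0.772629
  x_1 = 1.700000 - 0.685830/0.772629 = 0.812342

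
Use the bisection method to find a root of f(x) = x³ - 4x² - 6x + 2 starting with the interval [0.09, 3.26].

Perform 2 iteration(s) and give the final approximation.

f(x) = x³ - 4x² - 6x + 2
Initial interval: [0.09, 3.26]

Iteration 1:
  c_1 = (0.090000 + 3.260000)/2 = 1.675000
  f(c_1) = f(1.675000) = -14.573078
  f(a) × f(c) < 0, new interval: [0.090000, 1.675000]
Iteration 2:
  c_2 = (0.090000 + 1.675000)/2 = 0.882500
  f(c_2) = f(0.882500) = -5.722928
  f(a) × f(c) < 0, new interval: [0.090000, 0.882500]

After 2 iteration(s), the approximation is c_2 = 0.882500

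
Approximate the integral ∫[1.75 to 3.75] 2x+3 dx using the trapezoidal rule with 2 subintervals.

f(x) = 2x+3
a = 1.75, b = 3.75, n = 2
h = (b - a)/n = 1.000000

Trapezoidal rule: (h/2)[f(x₀) + 2f(x₁) + 2f(x₂) + ... + f(xₙ)]

x_0 = 1.7500, f(x_0) = 6.500000, coefficient = 1
x_1 = 2.7500, f(x_1) = 8.500000, coefficient = 2
x_2 = 3.7500, f(x_2) = 10.500000, coefficient = 1

I ≈ (1.000000/2) × 34.000000 = 17.000000
Exact value: 17.000000
Error: 0.000000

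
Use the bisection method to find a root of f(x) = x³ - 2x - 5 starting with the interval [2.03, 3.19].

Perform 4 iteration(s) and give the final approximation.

f(x) = x³ - 2x - 5
Initial interval: [2.03, 3.19]

Iteration 1:
  c_1 = (2.030000 + 3.190000)/2 = 2.610000
  f(c_1) = f(2.610000) = 7.559581
  f(a) × f(c) < 0, new interval: [2.030000, 2.610000]
Iteration 2:
  c_2 = (2.030000 + 2.610000)/2 = 2.320000
  f(c_2) = f(2.320000) = 2.847168
  f(a) × f(c) < 0, new interval: [2.030000, 2.320000]
Iteration 3:
  c_3 = (2.030000 + 2.320000)/2 = 2.175000
  f(c_3) = f(2.175000) = 0.939109
  f(a) × f(c) < 0, new interval: [2.030000, 2.175000]
Iteration 4:
  c_4 = (2.030000 + 2.175000)/2 = 2.102500
  f(c_4) = f(2.102500) = 0.089114
  f(a) × f(c) < 0, new interval: [2.030000, 2.102500]

After 4 iteration(s), the approximation is c_4 = 2.102500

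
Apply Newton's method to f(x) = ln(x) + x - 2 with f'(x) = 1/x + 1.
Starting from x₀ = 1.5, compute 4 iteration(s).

f(x) = ln(x) + x - 2
f'(x) = 1/x + 1
x₀ = 1.5

Newton-Raphson formula: x_{n+1} = x_n - f(x_n)/f'(x_n)

Iteration 1:
  f(1.500000) = -0.094535
  f'(1.500000) = 1.666667
  x_1 = 1.500000 - (-0.094535)/1.666667 = 1.556721
Iteration 2:
  f(1.556721) = -0.000697
  f'(1.556721) = 1.642376
  x_2 = 1.556721 - (-0.000697)/1.642376 = 1.557146
Iteration 3:
  f(1.557146) = 0.000000
  f'(1.557146) = 1.642201
  x_3 = 1.557146 - 0.000000/1.642201 = 1.557146
Iteration 4:
  f(1.557146) = 0.000000
  f'(1.557146) = 1.642201
  x_4 = 1.557146 - 0.000000/1.642201 = 1.557146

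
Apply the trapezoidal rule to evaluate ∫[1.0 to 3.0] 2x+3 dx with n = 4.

f(x) = 2x+3
a = 1.0, b = 3.0, n = 4
h = (b - a)/n = 0.500000

Trapezoidal rule: (h/2)[f(x₀) + 2f(x₁) + 2f(x₂) + ... + f(xₙ)]

x_0 = 1.0000, f(x_0) = 5.000000, coefficient = 1
x_1 = 1.5000, f(x_1) = 6.000000, coefficient = 2
x_2 = 2.0000, f(x_2) = 7.000000, coefficient = 2
x_3 = 2.5000, f(x_3) = 8.000000, coefficient = 2
x_4 = 3.0000, f(x_4) = 9.000000, coefficient = 1

I ≈ (0.500000/2) × 56.000000 = 14.000000
Exact value: 14.000000
Error: 0.000000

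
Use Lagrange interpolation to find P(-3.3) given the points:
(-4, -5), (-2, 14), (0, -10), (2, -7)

Lagrange interpolation formula:
P(x) = Σ yᵢ × Lᵢ(x)
where Lᵢ(x) = Π_{j≠i} (x - xⱼ)/(xᵢ - xⱼ)

L_0(-3.3) = (-3.3 - (-2))/(-4 - (-2)) × (-3.3 - 0)/(-4 - 0) × (-3.3 - 2)/(-4 - 2) = 0.473687
L_1(-3.3) = (-3.3 - (-4))/(-2 - (-4)) × (-3.3 - 0)/(-2 - 0) × (-3.3 - 2)/(-2 - 2) = 0.765188
L_2(-3.3) = (-3.3 - (-4))/(0 - (-4)) × (-3.3 - (-2))/(0 - (-2)) × (-3.3 - 2)/(0 - 2) = -0.301438
L_3(-3.3) = (-3.3 - (-4))/(2 - (-4)) × (-3.3 - (-2))/(2 - (-2)) × (-3.3 - 0)/(2 - 0) = 0.062562

P(-3.3) = (-5)×L_0(-3.3) + 14×L_1(-3.3) + (-10)×L_2(-3.3) + (-7)×L_3(-3.3)
P(-3.3) = 10.920625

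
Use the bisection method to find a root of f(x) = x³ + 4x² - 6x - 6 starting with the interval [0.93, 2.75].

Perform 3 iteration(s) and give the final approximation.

f(x) = x³ + 4x² - 6x - 6
Initial interval: [0.93, 2.75]

Iteration 1:
  c_1 = (0.930000 + 2.750000)/2 = 1.840000
  f(c_1) = f(1.840000) = 2.731904
  f(a) × f(c) < 0, new interval: [0.930000, 1.840000]
Iteration 2:
  c_2 = (0.930000 + 1.840000)/2 = 1.385000
  f(c_2) = f(1.385000) = -3.980358
  f(a) × f(c) ≥ 0, new interval: [1.385000, 1.840000]
Iteration 3:
  c_3 = (1.385000 + 1.840000)/2 = 1.612500
  f(c_3) = f(1.612500) = -1.081623
  f(a) × f(c) ≥ 0, new interval: [1.612500, 1.840000]

After 3 iteration(s), the approximation is c_3 = 1.612500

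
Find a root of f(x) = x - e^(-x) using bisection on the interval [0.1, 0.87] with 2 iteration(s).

f(x) = x - e^(-x)
Initial interval: [0.1, 0.87]

Iteration 1:
  c_1 = (0.100000 + 0.870000)/2 = 0.485000
  f(c_1) = f(0.485000) = -0.130697
  f(a) × f(c) ≥ 0, new interval: [0.485000, 0.870000]
Iteration 2:
  c_2 = (0.485000 + 0.870000)/2 = 0.677500
  f(c_2) = f(0.677500) = 0.169615
  f(a) × f(c) < 0, new interval: [0.485000, 0.677500]

After 2 iteration(s), the approximation is c_2 = 0.677500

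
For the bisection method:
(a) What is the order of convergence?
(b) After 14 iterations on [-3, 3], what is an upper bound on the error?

(a) Bisection has linear (order 1) convergence; the error is halved each step.

(b) Error bound = (b-a)/2^n = (3 - (-3))/2^{14}
    = 6/2^{14}

(a) 1 (linear); (b) error ≤ 3.66e-04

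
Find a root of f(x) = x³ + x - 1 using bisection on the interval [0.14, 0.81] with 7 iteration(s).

f(x) = x³ + x - 1
Initial interval: [0.14, 0.81]

Iteration 1:
  c_1 = (0.140000 + 0.810000)/2 = 0.475000
  f(c_1) = f(0.475000) = -0.417828
  f(a) × f(c) ≥ 0, new interval: [0.475000, 0.810000]
Iteration 2:
  c_2 = (0.475000 + 0.810000)/2 = 0.642500
  f(c_2) = f(0.642500) = -0.092272
  f(a) × f(c) ≥ 0, new interval: [0.642500, 0.810000]
Iteration 3:
  c_3 = (0.642500 + 0.810000)/2 = 0.726250
  f(c_3) = f(0.726250) = 0.109303
  f(a) × f(c) < 0, new interval: [0.642500, 0.726250]
Iteration 4:
  c_4 = (0.642500 + 0.726250)/2 = 0.684375
  f(c_4) = f(0.684375) = 0.004915
  f(a) × f(c) < 0, new interval: [0.642500, 0.684375]
Iteration 5:
  c_5 = (0.642500 + 0.684375)/2 = 0.663438
  f(c_5) = f(0.663438) = -0.044551
  f(a) × f(c) ≥ 0, new interval: [0.663438, 0.684375]
Iteration 6:
  c_6 = (0.663438 + 0.684375)/2 = 0.673906
  f(c_6) = f(0.673906) = -0.020039
  f(a) × f(c) ≥ 0, new interval: [0.673906, 0.684375]
Iteration 7:
  c_7 = (0.673906 + 0.684375)/2 = 0.679141
  f(c_7) = f(0.679141) = -0.007618
  f(a) × f(c) ≥ 0, new interval: [0.679141, 0.684375]

After 7 iteration(s), the approximation is c_7 = 0.679141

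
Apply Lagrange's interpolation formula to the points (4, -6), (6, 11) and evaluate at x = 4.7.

Lagrange interpolation formula:
P(x) = Σ yᵢ × Lᵢ(x)
where Lᵢ(x) = Π_{j≠i} (x - xⱼ)/(xᵢ - xⱼ)

L_0(4.7) = (4.7 - 6)/(4 - 6) = 0.650000
L_1(4.7) = (4.7 - 4)/(6 - 4) = 0.350000

P(4.7) = (-6)×L_0(4.7) + 11×L_1(4.7)
P(4.7) = -0.050000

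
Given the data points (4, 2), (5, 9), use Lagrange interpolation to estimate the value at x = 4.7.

Lagrange interpolation formula:
P(x) = Σ yᵢ × Lᵢ(x)
where Lᵢ(x) = Π_{j≠i} (x - xⱼ)/(xᵢ - xⱼ)

L_0(4.7) = (4.7 - 5)/(4 - 5) = 0.300000
L_1(4.7) = (4.7 - 4)/(5 - 4) = 0.700000

P(4.7) = 2×L_0(4.7) + 9×L_1(4.7)
P(4.7) = 6.900000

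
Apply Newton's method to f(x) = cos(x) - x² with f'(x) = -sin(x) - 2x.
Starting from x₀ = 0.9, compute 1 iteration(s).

f(x) = cos(x) - x²
f'(x) = -sin(x) - 2x
x₀ = 0.9

Newton-Raphson formula: x_{n+1} = x_n - f(x_n)/f'(x_n)

Iteration 1:
  f(0.900000) = -0.188390
  f'(0.900000) = -2.583327
  x_1 = 0.900000 - (-0.188390)/(-2.583327) = 0.827075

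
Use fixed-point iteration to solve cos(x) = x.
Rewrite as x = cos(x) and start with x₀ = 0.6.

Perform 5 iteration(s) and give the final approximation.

Equation: cos(x) = x
Fixed-point form: x = cos(x)
x₀ = 0.6

x_1 = g(0.600000) = 0.825336
x_2 = g(0.825336) = 0.678310
x_3 = g(0.678310) = 0.778634
x_4 = g(0.778634) = 0.711874
x_5 = g(0.711874) = 0.757139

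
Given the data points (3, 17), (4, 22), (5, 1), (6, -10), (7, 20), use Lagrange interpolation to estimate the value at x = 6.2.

Lagrange interpolation formula:
P(x) = Σ yᵢ × Lᵢ(x)
where Lᵢ(x) = Π_{j≠i} (x - xⱼ)/(xᵢ - xⱼ)

L_0(6.2) = (6.2 - 4)/(3 - 4) × (6.2 - 5)/(3 - 5) × (6.2 - 6)/(3 - 6) × (6.2 - 7)/(3 - 7) = -0.017600
L_1(6.2) = (6.2 - 3)/(4 - 3) × (6.2 - 5)/(4 - 5) × (6.2 - 6)/(4 - 6) × (6.2 - 7)/(4 - 7) = 0.102400
L_2(6.2) = (6.2 - 3)/(5 - 3) × (6.2 - 4)/(5 - 4) × (6.2 - 6)/(5 - 6) × (6.2 - 7)/(5 - 7) = -0.281600
L_3(6.2) = (6.2 - 3)/(6 - 3) × (6.2 - 4)/(6 - 4) × (6.2 - 5)/(6 - 5) × (6.2 - 7)/(6 - 7) = 1.126400
L_4(6.2) = (6.2 - 3)/(7 - 3) × (6.2 - 4)/(7 - 4) × (6.2 - 5)/(7 - 5) × (6.2 - 6)/(7 - 6) = 0.070400

P(6.2) = 17×L_0(6.2) + 22×L_1(6.2) + 1×L_2(6.2) + (-10)×L_3(6.2) + 20×L_4(6.2)
P(6.2) = -8.184000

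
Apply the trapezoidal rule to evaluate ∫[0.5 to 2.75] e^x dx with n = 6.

f(x) = e^x
a = 0.5, b = 2.75, n = 6
h = (b - a)/n = 0.375000

Trapezoidal rule: (h/2)[f(x₀) + 2f(x₁) + 2f(x₂) + ... + f(xₙ)]

x_0 = 0.5000, f(x_0) = 1.648721, coefficient = 1
x_1 = 0.8750, f(x_1) = 2.398875, coefficient = 2
x_2 = 1.2500, f(x_2) = 3.490343, coefficient = 2
x_3 = 1.6250, f(x_3) = 5.078419, coefficient = 2
x_4 = 2.0000, f(x_4) = 7.389056, coefficient = 2
x_5 = 2.3750, f(x_5) = 10.751013, coefficient = 2
x_6 = 2.7500, f(x_6) = 15.642632, coefficient = 1

I ≈ (0.375000/2) × 75.506766 = 14.157519
Exact value: 13.993911
Error: 0.163608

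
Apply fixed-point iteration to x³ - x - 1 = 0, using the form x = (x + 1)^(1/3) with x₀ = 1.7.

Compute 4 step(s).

Equation: x³ - x - 1 = 0
Fixed-point form: x = (x + 1)^(1/3)
x₀ = 1.7

x_1 = g(1.700000) = 1.392477
x_2 = g(1.392477) = 1.337465
x_3 = g(1.337465) = 1.327135
x_4 = g(1.327135) = 1.325177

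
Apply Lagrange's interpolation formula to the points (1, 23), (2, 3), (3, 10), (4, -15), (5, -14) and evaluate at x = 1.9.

Lagrange interpolation formula:
P(x) = Σ yᵢ × Lᵢ(x)
where Lᵢ(x) = Π_{j≠i} (x - xⱼ)/(xᵢ - xⱼ)

L_0(1.9) = (1.9 - 2)/(1 - 2) × (1.9 - 3)/(1 - 3) × (1.9 - 4)/(1 - 4) × (1.9 - 5)/(1 - 5) = 0.029838
L_1(1.9) = (1.9 - 1)/(2 - 1) × (1.9 - 3)/(2 - 3) × (1.9 - 4)/(2 - 4) × (1.9 - 5)/(2 - 5) = 1.074150
L_2(1.9) = (1.9 - 1)/(3 - 1) × (1.9 - 2)/(3 - 2) × (1.9 - 4)/(3 - 4) × (1.9 - 5)/(3 - 5) = -0.146475
L_3(1.9) = (1.9 - 1)/(4 - 1) × (1.9 - 2)/(4 - 2) × (1.9 - 3)/(4 - 3) × (1.9 - 5)/(4 - 5) = 0.051150
L_4(1.9) = (1.9 - 1)/(5 - 1) × (1.9 - 2)/(5 - 2) × (1.9 - 3)/(5 - 3) × (1.9 - 4)/(5 - 4) = -0.008663

P(1.9) = 23×L_0(1.9) + 3×L_1(1.9) + 10×L_2(1.9) + (-15)×L_3(1.9) + (-14)×L_4(1.9)
P(1.9) = 1.797987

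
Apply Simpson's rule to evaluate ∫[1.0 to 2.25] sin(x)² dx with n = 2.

f(x) = sin(x)²
a = 1.0, b = 2.25, n = 2
h = (b - a)/n = 0.625000

Simpson's rule: (h/3)[f(x₀) + 4f(x₁) + 2f(x₂) + ... + f(xₙ)]

x_0 = 1.0000, f(x_0) = 0.708073, coefficient = 1
x_1 = 1.6250, f(x_1) = 0.997065, coefficient = 4
x_2 = 2.2500, f(x_2) = 0.605398, coefficient = 1

I ≈ (0.625000/3) × 5.301731 = 1.104527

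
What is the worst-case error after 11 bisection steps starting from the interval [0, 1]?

Bisection error bound: |error| ≤ (b-a)/2^n
|error| ≤ (1 - 0)/2^11 = 1/2^11
|error| ≤ 0.0004882812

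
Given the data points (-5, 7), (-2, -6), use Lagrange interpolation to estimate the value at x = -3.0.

Lagrange interpolation formula:
P(x) = Σ yᵢ × Lᵢ(x)
where Lᵢ(x) = Π_{j≠i} (x - xⱼ)/(xᵢ - xⱼ)

L_0(-3.0) = (-3.0 - (-2))/(-5 - (-2)) = 0.333333
L_1(-3.0) = (-3.0 - (-5))/(-2 - (-5)) = 0.666667

P(-3.0) = 7×L_0(-3.0) + (-6)×L_1(-3.0)
P(-3.0) = -1.666667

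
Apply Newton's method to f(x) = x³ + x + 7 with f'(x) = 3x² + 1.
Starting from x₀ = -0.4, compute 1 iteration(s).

f(x) = x³ + x + 7
f'(x) = 3x² + 1
x₀ = -0.4

Newton-Raphson formula: x_{n+1} = x_n - f(x_n)/f'(x_n)

Iteration 1:
  f(-0.400000) = 6.536000
  f'(-0.400000) = 1.480000
  x_1 = -0.400000 - 6.536000/1.480000 = -4.816216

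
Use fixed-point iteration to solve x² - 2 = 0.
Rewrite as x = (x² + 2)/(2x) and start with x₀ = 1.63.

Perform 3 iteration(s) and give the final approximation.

Equation: x² - 2 = 0
Fixed-point form: x = (x² + 2)/(2x)
x₀ = 1.63

x_1 = g(1.630000) = 1.428497
x_2 = g(1.428497) = 1.414285
x_3 = g(1.414285) = 1.414214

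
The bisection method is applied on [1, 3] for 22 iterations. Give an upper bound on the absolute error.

Bisection error bound: |error| ≤ (b-a)/2^n
|error| ≤ (3 - 1)/2^22 = 2/2^22
|error| ≤ 0.0000004768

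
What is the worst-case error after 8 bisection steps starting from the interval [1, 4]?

Bisection error bound: |error| ≤ (b-a)/2^n
|error| ≤ (4 - 1)/2^8 = 3/2^8
|error| ≤ 0.0117187500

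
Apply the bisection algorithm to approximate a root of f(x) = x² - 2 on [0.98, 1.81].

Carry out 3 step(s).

f(x) = x² - 2
Initial interval: [0.98, 1.81]

Iteration 1:
  c_1 = (0.980000 + 1.810000)/2 = 1.395000
  f(c_1) = f(1.395000) = -0.053975
  f(a) × f(c) ≥ 0, new interval: [1.395000, 1.810000]
Iteration 2:
  c_2 = (1.395000 + 1.810000)/2 = 1.602500
  f(c_2) = f(1.602500) = 0.568006
  f(a) × f(c) < 0, new interval: [1.395000, 1.602500]
Iteration 3:
  c_3 = (1.395000 + 1.602500)/2 = 1.498750
  f(c_3) = f(1.498750) = 0.246252
  f(a) × f(c) < 0, new interval: [1.395000, 1.498750]

After 3 iteration(s), the approximation is c_3 = 1.498750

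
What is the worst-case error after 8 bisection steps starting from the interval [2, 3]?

Bisection error bound: |error| ≤ (b-a)/2^n
|error| ≤ (3 - 2)/2^8 = 1/2^8
|error| ≤ 0.0039062500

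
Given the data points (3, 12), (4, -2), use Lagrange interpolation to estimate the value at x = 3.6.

Lagrange interpolation formula:
P(x) = Σ yᵢ × Lᵢ(x)
where Lᵢ(x) = Π_{j≠i} (x - xⱼ)/(xᵢ - xⱼ)

L_0(3.6) = (3.6 - 4)/(3 - 4) = 0.400000
L_1(3.6) = (3.6 - 3)/(4 - 3) = 0.600000

P(3.6) = 12×L_0(3.6) + (-2)×L_1(3.6)
P(3.6) = 3.600000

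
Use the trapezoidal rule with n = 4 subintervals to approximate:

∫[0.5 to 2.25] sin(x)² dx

f(x) = sin(x)²
a = 0.5, b = 2.25, n = 4
h = (b - a)/n = 0.437500

Trapezoidal rule: (h/2)[f(x₀) + 2f(x₁) + 2f(x₂) + ... + f(xₙ)]

x_0 = 0.5000, f(x_0) = 0.229849, coefficient = 1
x_1 = 0.9375, f(x_1) = 0.649767, coefficient = 2
x_2 = 1.3750, f(x_2) = 0.962151, coefficient = 2
x_3 = 1.8125, f(x_3) = 0.942708, coefficient = 2
x_4 = 2.2500, f(x_4) = 0.605398, coefficient = 1

I ≈ (0.437500/2) × 5.944499 = 1.300359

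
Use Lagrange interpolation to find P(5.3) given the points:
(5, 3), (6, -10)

Lagrange interpolation formula:
P(x) = Σ yᵢ × Lᵢ(x)
where Lᵢ(x) = Π_{j≠i} (x - xⱼ)/(xᵢ - xⱼ)

L_0(5.3) = (5.3 - 6)/(5 - 6) = 0.700000
L_1(5.3) = (5.3 - 5)/(6 - 5) = 0.300000

P(5.3) = 3×L_0(5.3) + (-10)×L_1(5.3)
P(5.3) = -0.900000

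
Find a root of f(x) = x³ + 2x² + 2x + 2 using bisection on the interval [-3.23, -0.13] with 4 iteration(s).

f(x) = x³ + 2x² + 2x + 2
Initial interval: [-3.23, -0.13]

Iteration 1:
  c_1 = (-3.230000 + (-0.130000))/2 = -1.680000
  f(c_1) = f(-1.680000) = -0.456832
  f(a) × f(c) ≥ 0, new interval: [-1.680000, -0.130000]
Iteration 2:
  c_2 = (-1.680000 + (-0.130000))/2 = -0.905000
  f(c_2) = f(-0.905000) = 1.086832
  f(a) × f(c) < 0, new interval: [-1.680000, -0.905000]
Iteration 3:
  c_3 = (-1.680000 + (-0.905000))/2 = -1.292500
  f(c_3) = f(-1.292500) = 0.596919
  f(a) × f(c) < 0, new interval: [-1.680000, -1.292500]
Iteration 4:
  c_4 = (-1.680000 + (-1.292500))/2 = -1.486250
  f(c_4) = f(-1.486250) = 0.162342
  f(a) × f(c) < 0, new interval: [-1.680000, -1.486250]

After 4 iteration(s), the approximation is c_4 = -1.486250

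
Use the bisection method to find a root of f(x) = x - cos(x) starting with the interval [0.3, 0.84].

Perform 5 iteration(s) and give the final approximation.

f(x) = x - cos(x)
Initial interval: [0.3, 0.84]

Iteration 1:
  c_1 = (0.300000 + 0.840000)/2 = 0.570000
  f(c_1) = f(0.570000) = -0.271901
  f(a) × f(c) ≥ 0, new interval: [0.570000, 0.840000]
Iteration 2:
  c_2 = (0.570000 + 0.840000)/2 = 0.705000
  f(c_2) = f(0.705000) = -0.056612
  f(a) × f(c) ≥ 0, new interval: [0.705000, 0.840000]
Iteration 3:
  c_3 = (0.705000 + 0.840000)/2 = 0.772500
  f(c_3) = f(0.772500) = 0.056332
  f(a) × f(c) < 0, new interval: [0.705000, 0.772500]
Iteration 4:
  c_4 = (0.705000 + 0.772500)/2 = 0.738750
  f(c_4) = f(0.738750) = -0.000561
  f(a) × f(c) ≥ 0, new interval: [0.738750, 0.772500]
Iteration 5:
  c_5 = (0.738750 + 0.772500)/2 = 0.755625
  f(c_5) = f(0.755625) = 0.027782
  f(a) × f(c) < 0, new interval: [0.738750, 0.755625]

After 5 iteration(s), the approximation is c_5 = 0.755625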